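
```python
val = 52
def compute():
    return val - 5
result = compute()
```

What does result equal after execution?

Step 1: val = 52 is defined globally.
Step 2: compute() looks up val from global scope = 52, then computes 52 - 5 = 47.
Step 3: result = 47

The answer is 47.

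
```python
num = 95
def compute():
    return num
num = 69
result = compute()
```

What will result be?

Step 1: num is first set to 95, then reassigned to 69.
Step 2: compute() is called after the reassignment, so it looks up the current global num = 69.
Step 3: result = 69

The answer is 69.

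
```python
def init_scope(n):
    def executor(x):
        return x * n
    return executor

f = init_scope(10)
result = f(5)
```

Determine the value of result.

Step 1: init_scope(10) creates a closure capturing n = 10.
Step 2: f(5) computes 5 * 10 = 50.
Step 3: result = 50

The answer is 50.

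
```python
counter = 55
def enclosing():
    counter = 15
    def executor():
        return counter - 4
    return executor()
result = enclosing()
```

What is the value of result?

Step 1: enclosing() shadows global counter with counter = 15.
Step 2: executor() finds counter = 15 in enclosing scope, computes 15 - 4 = 11.
Step 3: result = 11

The answer is 11.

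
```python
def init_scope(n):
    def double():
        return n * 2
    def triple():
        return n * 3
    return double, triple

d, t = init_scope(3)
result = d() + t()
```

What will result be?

Step 1: Both closures capture the same n = 3.
Step 2: d() = 3 * 2 = 6, t() = 3 * 3 = 9.
Step 3: result = 6 + 9 = 15

The answer is 15.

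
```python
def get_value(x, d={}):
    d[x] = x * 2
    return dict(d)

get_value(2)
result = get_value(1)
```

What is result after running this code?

Step 1: Mutable default dict is shared across calls.
Step 2: First call adds 2: 4. Second call adds 1: 2.
Step 3: result = {2: 4, 1: 2}

The answer is {2: 4, 1: 2}.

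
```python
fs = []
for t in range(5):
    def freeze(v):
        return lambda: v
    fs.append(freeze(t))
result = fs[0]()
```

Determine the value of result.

Step 1: freeze(t) creates a new scope capturing v = t at call time.
Step 2: fs[0] = freeze(0), so its lambda captures v = 0.
Step 3: result = 0 (closure factory fixes late binding)

The answer is 0.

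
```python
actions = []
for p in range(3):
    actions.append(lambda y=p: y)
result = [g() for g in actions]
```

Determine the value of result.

Step 1: Default arg y=p captures p at each iteration.
Step 2: Each lambda has its own default: 0, 1, ..., 2.
Step 3: result = [0, 1, 2]

The answer is [0, 1, 2].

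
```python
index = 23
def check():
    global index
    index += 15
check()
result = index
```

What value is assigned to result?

Step 1: index = 23 globally.
Step 2: check() modifies global index: index += 15 = 38.
Step 3: result = 38

The answer is 38.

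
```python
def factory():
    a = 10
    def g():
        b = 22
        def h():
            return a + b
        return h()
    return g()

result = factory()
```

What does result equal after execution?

Step 1: factory() defines a = 10. g() defines b = 22.
Step 2: h() accesses both from enclosing scopes: a = 10, b = 22.
Step 3: result = 10 + 22 = 32

The answer is 32.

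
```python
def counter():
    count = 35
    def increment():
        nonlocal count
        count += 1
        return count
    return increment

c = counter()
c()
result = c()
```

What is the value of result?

Step 1: counter() creates closure with count = 35.
Step 2: Each c() call increments count via nonlocal. After 2 calls: 35 + 2 = 37.
Step 3: result = 37

The answer is 37.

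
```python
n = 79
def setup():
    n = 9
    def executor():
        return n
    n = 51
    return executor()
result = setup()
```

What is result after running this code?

Step 1: setup() sets n = 9, then later n = 51.
Step 2: executor() is called after n is reassigned to 51. Closures capture variables by reference, not by value.
Step 3: result = 51

The answer is 51.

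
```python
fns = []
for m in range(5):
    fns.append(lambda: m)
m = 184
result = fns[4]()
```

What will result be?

Step 1: Lambdas capture the variable m by reference, not by value.
Step 2: After the loop, m is reassigned to 184.
Step 3: fns[4]() looks up the current m = 184. result = 184

The answer is 184.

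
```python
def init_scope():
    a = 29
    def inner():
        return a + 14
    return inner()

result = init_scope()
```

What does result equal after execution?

Step 1: init_scope() defines a = 29.
Step 2: inner() reads a = 29 from enclosing scope, returns 29 + 14 = 43.
Step 3: result = 43

The answer is 43.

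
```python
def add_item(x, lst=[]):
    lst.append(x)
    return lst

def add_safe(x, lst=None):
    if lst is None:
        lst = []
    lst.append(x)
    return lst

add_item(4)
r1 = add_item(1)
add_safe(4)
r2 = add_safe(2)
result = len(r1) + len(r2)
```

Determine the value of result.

Step 1: add_item shares mutable default: after 2 calls, lst = [4, 1], len = 2.
Step 2: add_safe creates fresh list each time: r2 = [2], len = 1.
Step 3: result = 2 + 1 = 3

The answer is 3.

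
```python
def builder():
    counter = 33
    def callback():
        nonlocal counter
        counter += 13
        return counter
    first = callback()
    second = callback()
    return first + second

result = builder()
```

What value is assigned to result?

Step 1: counter starts at 33.
Step 2: First call: counter = 33 + 13 = 46, returns 46.
Step 3: Second call: counter = 46 + 13 = 59, returns 59.
Step 4: result = 46 + 59 = 105

The answer is 105.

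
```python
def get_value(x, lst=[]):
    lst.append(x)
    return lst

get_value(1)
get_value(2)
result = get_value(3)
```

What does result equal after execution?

Step 1: Mutable default argument gotcha! The list [] is created once.
Step 2: Each call appends to the SAME list: [1], [1, 2], [1, 2, 3].
Step 3: result = [1, 2, 3]

The answer is [1, 2, 3].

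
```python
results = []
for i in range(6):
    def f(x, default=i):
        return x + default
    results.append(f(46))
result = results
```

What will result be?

Step 1: Default argument default=i is evaluated at function definition time.
Step 2: Each iteration creates f with default = current i value.
Step 3: f(46) returns 46 + default. results = [46, 47, 48, 49, 50, 51]

The answer is [46, 47, 48, 49, 50, 51].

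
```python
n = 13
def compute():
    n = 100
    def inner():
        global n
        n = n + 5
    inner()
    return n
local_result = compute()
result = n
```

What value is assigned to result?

Step 1: Global n = 13. compute() creates local n = 100.
Step 2: inner() declares global n and adds 5: global n = 13 + 5 = 18.
Step 3: compute() returns its local n = 100 (unaffected by inner).
Step 4: result = global n = 18

The answer is 18.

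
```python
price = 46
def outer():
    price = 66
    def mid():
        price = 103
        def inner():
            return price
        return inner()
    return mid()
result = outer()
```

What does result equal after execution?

Step 1: Three levels of shadowing: global 46, outer 66, mid 103.
Step 2: inner() finds price = 103 in enclosing mid() scope.
Step 3: result = 103

The answer is 103.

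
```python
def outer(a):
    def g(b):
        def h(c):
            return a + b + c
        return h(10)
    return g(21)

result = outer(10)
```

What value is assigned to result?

Step 1: a = 10, b = 21, c = 10 across three nested scopes.
Step 2: h() accesses all three via LEGB rule.
Step 3: result = 10 + 21 + 10 = 41

The answer is 41.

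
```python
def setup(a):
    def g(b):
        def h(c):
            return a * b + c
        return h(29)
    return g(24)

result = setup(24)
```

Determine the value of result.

Step 1: a = 24, b = 24, c = 29.
Step 2: h() computes a * b + c = 24 * 24 + 29 = 605.
Step 3: result = 605

The answer is 605.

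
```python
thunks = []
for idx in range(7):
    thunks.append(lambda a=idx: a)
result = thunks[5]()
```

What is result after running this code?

Step 1: Default argument a=idx captures idx's value at each iteration.
Step 2: thunks[5] captured a = 5 when idx was 5.
Step 3: result = 5

The answer is 5.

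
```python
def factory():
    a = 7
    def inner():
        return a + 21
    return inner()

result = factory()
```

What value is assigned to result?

Step 1: factory() defines a = 7.
Step 2: inner() reads a = 7 from enclosing scope, returns 7 + 21 = 28.
Step 3: result = 28

The answer is 28.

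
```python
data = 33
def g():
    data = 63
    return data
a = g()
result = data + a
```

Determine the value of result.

Step 1: Global data = 33. g() returns local data = 63.
Step 2: a = 63. Global data still = 33.
Step 3: result = 33 + 63 = 96

The answer is 96.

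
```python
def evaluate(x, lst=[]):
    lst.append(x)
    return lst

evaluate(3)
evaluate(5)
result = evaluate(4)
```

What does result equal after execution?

Step 1: Mutable default argument gotcha! The list [] is created once.
Step 2: Each call appends to the SAME list: [3], [3, 5], [3, 5, 4].
Step 3: result = [3, 5, 4]

The answer is [3, 5, 4].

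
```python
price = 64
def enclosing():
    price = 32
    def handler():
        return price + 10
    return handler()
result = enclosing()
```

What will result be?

Step 1: enclosing() shadows global price with price = 32.
Step 2: handler() finds price = 32 in enclosing scope, computes 32 + 10 = 42.
Step 3: result = 42

The answer is 42.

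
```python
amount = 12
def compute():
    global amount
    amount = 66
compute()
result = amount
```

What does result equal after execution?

Step 1: amount = 12 globally.
Step 2: compute() declares global amount and sets it to 66.
Step 3: After compute(), global amount = 66. result = 66

The answer is 66.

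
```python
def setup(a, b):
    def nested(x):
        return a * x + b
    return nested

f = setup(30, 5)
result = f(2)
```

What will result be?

Step 1: setup(30, 5) captures a = 30, b = 5.
Step 2: f(2) computes 30 * 2 + 5 = 65.
Step 3: result = 65

The answer is 65.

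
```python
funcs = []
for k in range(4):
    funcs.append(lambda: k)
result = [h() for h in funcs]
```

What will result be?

Step 1: All 4 lambdas share the same variable k.
Step 2: After the loop, k = 3.
Step 3: Each call returns 3. result = [3, 3, 3, 3]

The answer is [3, 3, 3, 3].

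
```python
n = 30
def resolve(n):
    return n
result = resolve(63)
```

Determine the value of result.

Step 1: Global n = 30.
Step 2: resolve(63) takes parameter n = 63, which shadows the global.
Step 3: result = 63

The answer is 63.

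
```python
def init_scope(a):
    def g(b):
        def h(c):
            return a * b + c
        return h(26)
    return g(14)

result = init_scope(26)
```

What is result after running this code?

Step 1: a = 26, b = 14, c = 26.
Step 2: h() computes a * b + c = 26 * 14 + 26 = 390.
Step 3: result = 390

The answer is 390.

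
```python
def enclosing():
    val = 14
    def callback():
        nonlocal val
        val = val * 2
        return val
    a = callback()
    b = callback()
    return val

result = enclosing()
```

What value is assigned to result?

Step 1: val starts at 14.
Step 2: First callback(): val = 14 * 2 = 28.
Step 3: Second callback(): val = 28 * 2 = 56.
Step 4: result = 56

The answer is 56.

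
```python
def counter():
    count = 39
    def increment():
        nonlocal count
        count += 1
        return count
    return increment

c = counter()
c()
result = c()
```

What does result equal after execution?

Step 1: counter() creates closure with count = 39.
Step 2: Each c() call increments count via nonlocal. After 2 calls: 39 + 2 = 41.
Step 3: result = 41

The answer is 41.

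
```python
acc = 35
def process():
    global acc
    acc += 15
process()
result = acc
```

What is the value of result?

Step 1: acc = 35 globally.
Step 2: process() modifies global acc: acc += 15 = 50.
Step 3: result = 50

The answer is 50.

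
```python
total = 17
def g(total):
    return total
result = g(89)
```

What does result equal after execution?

Step 1: Global total = 17.
Step 2: g(89) takes parameter total = 89, which shadows the global.
Step 3: result = 89

The answer is 89.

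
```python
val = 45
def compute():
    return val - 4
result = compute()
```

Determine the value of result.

Step 1: val = 45 is defined globally.
Step 2: compute() looks up val from global scope = 45, then computes 45 - 4 = 41.
Step 3: result = 41

The answer is 41.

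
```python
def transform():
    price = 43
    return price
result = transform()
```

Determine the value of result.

Step 1: transform() defines price = 43 in its local scope.
Step 2: return price finds the local variable price = 43.
Step 3: result = 43

The answer is 43.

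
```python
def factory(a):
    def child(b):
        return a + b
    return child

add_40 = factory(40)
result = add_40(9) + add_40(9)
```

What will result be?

Step 1: add_40 captures a = 40.
Step 2: add_40(9) = 40 + 9 = 49, called twice.
Step 3: result = 49 + 49 = 98

The answer is 98.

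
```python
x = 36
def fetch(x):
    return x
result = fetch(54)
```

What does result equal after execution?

Step 1: Global x = 36.
Step 2: fetch(54) takes parameter x = 54, which shadows the global.
Step 3: result = 54

The answer is 54.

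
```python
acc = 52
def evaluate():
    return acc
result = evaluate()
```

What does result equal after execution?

Step 1: acc = 52 is defined in the global scope.
Step 2: evaluate() looks up acc. No local acc exists, so Python checks the global scope via LEGB rule and finds acc = 52.
Step 3: result = 52

The answer is 52.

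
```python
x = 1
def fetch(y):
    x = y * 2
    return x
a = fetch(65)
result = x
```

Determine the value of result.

Step 1: Global x = 1.
Step 2: fetch(65) creates local x = 65 * 2 = 130.
Step 3: Global x unchanged because no global keyword. result = 1

The answer is 1.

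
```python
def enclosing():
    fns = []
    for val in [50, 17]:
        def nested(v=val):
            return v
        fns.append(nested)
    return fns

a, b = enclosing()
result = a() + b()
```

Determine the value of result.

Step 1: Default argument v=val captures val at each iteration.
Step 2: a() returns 50 (captured at first iteration), b() returns 17 (captured at second).
Step 3: result = 50 + 17 = 67

The answer is 67.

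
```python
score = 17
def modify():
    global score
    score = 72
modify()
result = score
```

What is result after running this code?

Step 1: score = 17 globally.
Step 2: modify() declares global score and sets it to 72.
Step 3: After modify(), global score = 72. result = 72

The answer is 72.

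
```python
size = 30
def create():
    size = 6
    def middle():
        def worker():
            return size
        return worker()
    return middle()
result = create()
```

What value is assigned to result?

Step 1: create() defines size = 6. middle() and worker() have no local size.
Step 2: worker() checks local (none), enclosing middle() (none), enclosing create() and finds size = 6.
Step 3: result = 6

The answer is 6.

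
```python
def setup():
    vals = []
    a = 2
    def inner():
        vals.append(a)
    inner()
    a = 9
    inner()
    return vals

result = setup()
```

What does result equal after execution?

Step 1: a = 2. inner() appends current a to vals.
Step 2: First inner(): appends 2. Then a = 9.
Step 3: Second inner(): appends 9 (closure sees updated a). result = [2, 9]

The answer is [2, 9].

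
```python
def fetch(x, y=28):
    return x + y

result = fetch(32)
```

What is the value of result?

Step 1: fetch(32) uses default y = 28.
Step 2: Returns 32 + 28 = 60.
Step 3: result = 60

The answer is 60.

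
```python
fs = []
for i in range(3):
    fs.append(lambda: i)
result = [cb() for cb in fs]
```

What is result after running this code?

Step 1: All 3 lambdas share the same variable i.
Step 2: After the loop, i = 2.
Step 3: Each call returns 2. result = [2, 2, 2]

The answer is [2, 2, 2].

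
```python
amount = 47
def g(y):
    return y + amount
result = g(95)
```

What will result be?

Step 1: amount = 47 is defined globally.
Step 2: g(95) uses parameter y = 95 and looks up amount from global scope = 47.
Step 3: result = 95 + 47 = 142

The answer is 142.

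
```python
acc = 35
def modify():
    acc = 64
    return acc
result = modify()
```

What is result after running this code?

Step 1: Global acc = 35.
Step 2: modify() creates local acc = 64, shadowing the global.
Step 3: Returns local acc = 64. result = 64

The answer is 64.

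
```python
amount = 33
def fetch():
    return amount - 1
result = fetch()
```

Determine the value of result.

Step 1: amount = 33 is defined globally.
Step 2: fetch() looks up amount from global scope = 33, then computes 33 - 1 = 32.
Step 3: result = 32

The answer is 32.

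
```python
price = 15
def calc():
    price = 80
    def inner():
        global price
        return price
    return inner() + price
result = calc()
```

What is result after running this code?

Step 1: Global price = 15. calc() shadows with local price = 80.
Step 2: inner() uses global keyword, so inner() returns global price = 15.
Step 3: calc() returns 15 + 80 = 95

The answer is 95.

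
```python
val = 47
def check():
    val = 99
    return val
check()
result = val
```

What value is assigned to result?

Step 1: Global val = 47.
Step 2: check() creates local val = 99 (shadow, not modification).
Step 3: After check() returns, global val is unchanged. result = 47

The answer is 47.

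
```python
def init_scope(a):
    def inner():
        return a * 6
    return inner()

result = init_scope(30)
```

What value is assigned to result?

Step 1: init_scope(30) binds parameter a = 30.
Step 2: inner() accesses a = 30 from enclosing scope.
Step 3: result = 30 * 6 = 180

The answer is 180.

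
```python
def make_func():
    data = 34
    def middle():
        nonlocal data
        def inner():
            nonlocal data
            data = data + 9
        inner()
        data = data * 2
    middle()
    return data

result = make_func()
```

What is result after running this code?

Step 1: data = 34.
Step 2: inner() adds 9: data = 34 + 9 = 43.
Step 3: middle() doubles: data = 43 * 2 = 86.
Step 4: result = 86

The answer is 86.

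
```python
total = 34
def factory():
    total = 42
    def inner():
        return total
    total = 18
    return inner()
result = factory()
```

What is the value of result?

Step 1: factory() sets total = 42, then later total = 18.
Step 2: inner() is called after total is reassigned to 18. Closures capture variables by reference, not by value.
Step 3: result = 18

The answer is 18.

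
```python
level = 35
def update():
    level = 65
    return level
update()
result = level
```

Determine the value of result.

Step 1: Global level = 35.
Step 2: update() creates local level = 65 (shadow, not modification).
Step 3: After update() returns, global level is unchanged. result = 35

The answer is 35.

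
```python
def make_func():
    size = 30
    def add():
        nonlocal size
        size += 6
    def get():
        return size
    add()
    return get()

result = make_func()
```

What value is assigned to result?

Step 1: size = 30. add() modifies it via nonlocal, get() reads it.
Step 2: add() makes size = 30 + 6 = 36.
Step 3: get() returns 36. result = 36

The answer is 36.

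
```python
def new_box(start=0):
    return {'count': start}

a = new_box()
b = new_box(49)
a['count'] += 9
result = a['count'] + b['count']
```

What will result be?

Step 1: new_box() returns a new dict each call (immutable default 0).
Step 2: a = {'count': 0}, b = {'count': 49}.
Step 3: a['count'] += 9 = 9. result = 9 + 49 = 58

The answer is 58.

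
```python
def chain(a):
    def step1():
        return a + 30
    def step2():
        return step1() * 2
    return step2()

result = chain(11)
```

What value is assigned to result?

Step 1: chain(11) captures a = 11.
Step 2: step2() calls step1() which returns 11 + 30 = 41.
Step 3: step2() returns 41 * 2 = 82

The answer is 82.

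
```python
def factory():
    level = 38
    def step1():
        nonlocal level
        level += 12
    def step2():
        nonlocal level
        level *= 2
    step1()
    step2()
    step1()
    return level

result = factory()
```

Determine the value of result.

Step 1: level = 38.
Step 2: step1(): level = 38 + 12 = 50.
Step 3: step2(): level = 50 * 2 = 100.
Step 4: step1(): level = 100 + 12 = 112. result = 112

The answer is 112.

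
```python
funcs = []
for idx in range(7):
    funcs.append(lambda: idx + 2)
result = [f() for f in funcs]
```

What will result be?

Step 1: All lambdas capture idx by reference. After the loop, idx = 6.
Step 2: Each call returns 6 + 2 = 8.
Step 3: result = [8, 8, 8, 8, 8, 8, 8]

The answer is [8, 8, 8, 8, 8, 8, 8].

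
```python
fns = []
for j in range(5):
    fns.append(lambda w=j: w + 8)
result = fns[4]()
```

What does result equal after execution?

Step 1: Default argument w=j captures j's value at definition time.
Step 2: fns[4] was defined when j = 4, so w defaults to 4.
Step 3: result = 4 + 8 = 12 (default arg fixes the late binding issue)

The answer is 12.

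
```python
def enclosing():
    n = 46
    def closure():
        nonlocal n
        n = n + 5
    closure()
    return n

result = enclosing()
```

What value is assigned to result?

Step 1: enclosing() sets n = 46.
Step 2: closure() uses nonlocal to modify n in enclosing's scope: n = 46 + 5 = 51.
Step 3: enclosing() returns the modified n = 51

The answer is 51.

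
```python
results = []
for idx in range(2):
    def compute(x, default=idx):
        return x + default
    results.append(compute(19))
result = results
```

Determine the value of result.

Step 1: Default argument default=idx is evaluated at function definition time.
Step 2: Each iteration creates compute with default = current idx value.
Step 3: compute(19) returns 19 + default. results = [19, 20]

The answer is [19, 20].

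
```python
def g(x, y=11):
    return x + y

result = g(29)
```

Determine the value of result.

Step 1: g(29) uses default y = 11.
Step 2: Returns 29 + 11 = 40.
Step 3: result = 40

The answer is 40.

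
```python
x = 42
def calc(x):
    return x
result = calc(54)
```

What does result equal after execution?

Step 1: Global x = 42.
Step 2: calc(54) takes parameter x = 54, which shadows the global.
Step 3: result = 54

The answer is 54.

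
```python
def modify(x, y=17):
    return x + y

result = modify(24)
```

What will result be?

Step 1: modify(24) uses default y = 17.
Step 2: Returns 24 + 17 = 41.
Step 3: result = 41

The answer is 41.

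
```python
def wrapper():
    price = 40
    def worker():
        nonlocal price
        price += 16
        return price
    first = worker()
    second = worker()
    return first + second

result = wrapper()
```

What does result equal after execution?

Step 1: price starts at 40.
Step 2: First call: price = 40 + 16 = 56, returns 56.
Step 3: Second call: price = 56 + 16 = 72, returns 72.
Step 4: result = 56 + 72 = 128

The answer is 128.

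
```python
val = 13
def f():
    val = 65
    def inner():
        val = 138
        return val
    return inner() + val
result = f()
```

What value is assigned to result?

Step 1: f() has local val = 65. inner() has local val = 138.
Step 2: inner() returns its local val = 138.
Step 3: f() returns 138 + its own val (65) = 203

The answer is 203.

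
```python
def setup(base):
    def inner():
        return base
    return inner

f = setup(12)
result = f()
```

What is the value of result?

Step 1: setup(12) creates closure capturing base = 12.
Step 2: f() returns the captured base = 12.
Step 3: result = 12

The answer is 12.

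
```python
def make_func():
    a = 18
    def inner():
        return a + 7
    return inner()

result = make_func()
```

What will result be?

Step 1: make_func() defines a = 18.
Step 2: inner() reads a = 18 from enclosing scope, returns 18 + 7 = 25.
Step 3: result = 25

The answer is 25.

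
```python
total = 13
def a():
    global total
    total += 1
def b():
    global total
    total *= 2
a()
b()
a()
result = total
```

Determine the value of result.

Step 1: total = 13.
Step 2: a(): total = 13 + 1 = 14.
Step 3: b(): total = 14 * 2 = 28.
Step 4: a(): total = 28 + 1 = 29

The answer is 29.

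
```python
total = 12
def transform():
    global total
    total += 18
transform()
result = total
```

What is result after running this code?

Step 1: total = 12 globally.
Step 2: transform() modifies global total: total += 18 = 30.
Step 3: result = 30

The answer is 30.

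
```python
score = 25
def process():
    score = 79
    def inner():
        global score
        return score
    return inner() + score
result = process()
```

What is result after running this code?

Step 1: Global score = 25. process() shadows with local score = 79.
Step 2: inner() uses global keyword, so inner() returns global score = 25.
Step 3: process() returns 25 + 79 = 104

The answer is 104.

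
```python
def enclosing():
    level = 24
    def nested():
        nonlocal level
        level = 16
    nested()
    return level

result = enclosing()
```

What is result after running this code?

Step 1: enclosing() sets level = 24.
Step 2: nested() uses nonlocal to reassign level = 16.
Step 3: result = 16

The answer is 16.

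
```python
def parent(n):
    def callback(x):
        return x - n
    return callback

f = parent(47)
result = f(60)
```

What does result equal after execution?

Step 1: parent(47) creates a closure capturing n = 47.
Step 2: f(60) computes 60 - 47 = 13.
Step 3: result = 13

The answer is 13.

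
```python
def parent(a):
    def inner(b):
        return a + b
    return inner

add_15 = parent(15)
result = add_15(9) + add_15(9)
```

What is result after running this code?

Step 1: add_15 captures a = 15.
Step 2: add_15(9) = 15 + 9 = 24, called twice.
Step 3: result = 24 + 24 = 48

The answer is 48.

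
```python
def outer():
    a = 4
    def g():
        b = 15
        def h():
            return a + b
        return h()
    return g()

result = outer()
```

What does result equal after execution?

Step 1: outer() defines a = 4. g() defines b = 15.
Step 2: h() accesses both from enclosing scopes: a = 4, b = 15.
Step 3: result = 4 + 15 = 19

The answer is 19.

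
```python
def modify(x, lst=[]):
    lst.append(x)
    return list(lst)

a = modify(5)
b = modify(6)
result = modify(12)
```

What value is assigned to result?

Step 1: Default list is shared. list() creates copies for return values.
Step 2: Internal list grows: [5] -> [5, 6] -> [5, 6, 12].
Step 3: result = [5, 6, 12]

The answer is [5, 6, 12].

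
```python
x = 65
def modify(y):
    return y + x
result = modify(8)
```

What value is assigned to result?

Step 1: x = 65 is defined globally.
Step 2: modify(8) uses parameter y = 8 and looks up x from global scope = 65.
Step 3: result = 8 + 65 = 73

The answer is 73.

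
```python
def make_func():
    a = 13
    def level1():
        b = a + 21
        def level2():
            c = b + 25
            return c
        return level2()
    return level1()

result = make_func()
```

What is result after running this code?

Step 1: a = 13. b = a + 21 = 34.
Step 2: c = b + 25 = 34 + 25 = 59.
Step 3: result = 59

The answer is 59.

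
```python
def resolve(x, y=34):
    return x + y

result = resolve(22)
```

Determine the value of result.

Step 1: resolve(22) uses default y = 34.
Step 2: Returns 22 + 34 = 56.
Step 3: result = 56

The answer is 56.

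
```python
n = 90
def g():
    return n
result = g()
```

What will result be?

Step 1: n = 90 is defined in the global scope.
Step 2: g() looks up n. No local n exists, so Python checks the global scope via LEGB rule and finds n = 90.
Step 3: result = 90

The answer is 90.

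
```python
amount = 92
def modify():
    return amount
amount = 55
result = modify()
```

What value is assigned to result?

Step 1: amount is first set to 92, then reassigned to 55.
Step 2: modify() is called after the reassignment, so it looks up the current global amount = 55.
Step 3: result = 55

The answer is 55.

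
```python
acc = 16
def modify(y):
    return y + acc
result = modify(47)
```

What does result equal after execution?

Step 1: acc = 16 is defined globally.
Step 2: modify(47) uses parameter y = 47 and looks up acc from global scope = 16.
Step 3: result = 47 + 16 = 63

The answer is 63.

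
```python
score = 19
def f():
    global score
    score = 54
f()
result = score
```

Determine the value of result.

Step 1: score = 19 globally.
Step 2: f() declares global score and sets it to 54.
Step 3: After f(), global score = 54. result = 54

The answer is 54.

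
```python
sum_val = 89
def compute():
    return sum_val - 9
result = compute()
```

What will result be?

Step 1: sum_val = 89 is defined globally.
Step 2: compute() looks up sum_val from global scope = 89, then computes 89 - 9 = 80.
Step 3: result = 80

The answer is 80.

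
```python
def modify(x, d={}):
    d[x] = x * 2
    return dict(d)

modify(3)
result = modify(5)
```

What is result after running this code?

Step 1: Mutable default dict is shared across calls.
Step 2: First call adds 3: 6. Second call adds 5: 10.
Step 3: result = {3: 6, 5: 10}

The answer is {3: 6, 5: 10}.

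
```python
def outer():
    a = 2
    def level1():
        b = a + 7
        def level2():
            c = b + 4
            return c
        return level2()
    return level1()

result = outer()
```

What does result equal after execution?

Step 1: a = 2. b = a + 7 = 9.
Step 2: c = b + 4 = 9 + 4 = 13.
Step 3: result = 13

The answer is 13.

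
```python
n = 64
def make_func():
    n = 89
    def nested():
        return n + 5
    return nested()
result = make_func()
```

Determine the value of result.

Step 1: make_func() shadows global n with n = 89.
Step 2: nested() finds n = 89 in enclosing scope, computes 89 + 5 = 94.
Step 3: result = 94

The answer is 94.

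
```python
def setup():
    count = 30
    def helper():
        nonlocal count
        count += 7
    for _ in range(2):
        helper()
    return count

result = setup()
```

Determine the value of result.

Step 1: count = 30.
Step 2: helper() is called 2 times in a loop, each adding 7 via nonlocal.
Step 3: count = 30 + 7 * 2 = 44

The answer is 44.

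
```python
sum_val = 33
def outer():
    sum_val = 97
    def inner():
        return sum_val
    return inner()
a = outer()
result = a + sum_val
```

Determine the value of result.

Step 1: outer() has local sum_val = 97. inner() reads from enclosing.
Step 2: outer() returns 97. Global sum_val = 33 unchanged.
Step 3: result = 97 + 33 = 130

The answer is 130.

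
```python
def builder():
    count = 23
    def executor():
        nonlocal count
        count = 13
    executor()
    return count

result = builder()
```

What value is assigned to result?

Step 1: builder() sets count = 23.
Step 2: executor() uses nonlocal to reassign count = 13.
Step 3: result = 13

The answer is 13.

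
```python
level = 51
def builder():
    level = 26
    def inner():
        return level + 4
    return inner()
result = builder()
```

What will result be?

Step 1: builder() shadows global level with level = 26.
Step 2: inner() finds level = 26 in enclosing scope, computes 26 + 4 = 30.
Step 3: result = 30

The answer is 30.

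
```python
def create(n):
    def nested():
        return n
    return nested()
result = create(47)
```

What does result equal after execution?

Step 1: create(47) binds parameter n = 47.
Step 2: nested() looks up n in enclosing scope and finds the parameter n = 47.
Step 3: result = 47

The answer is 47.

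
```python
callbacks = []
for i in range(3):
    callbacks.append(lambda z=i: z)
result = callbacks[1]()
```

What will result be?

Step 1: Default argument z=i captures i's value at each iteration.
Step 2: callbacks[1] captured z = 1 when i was 1.
Step 3: result = 1

The answer is 1.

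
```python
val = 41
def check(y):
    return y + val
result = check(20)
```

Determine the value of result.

Step 1: val = 41 is defined globally.
Step 2: check(20) uses parameter y = 20 and looks up val from global scope = 41.
Step 3: result = 20 + 41 = 61

The answer is 61.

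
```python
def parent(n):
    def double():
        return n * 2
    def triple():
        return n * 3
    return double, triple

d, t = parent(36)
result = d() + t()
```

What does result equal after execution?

Step 1: Both closures capture the same n = 36.
Step 2: d() = 36 * 2 = 72, t() = 36 * 3 = 108.
Step 3: result = 72 + 108 = 180

The answer is 180.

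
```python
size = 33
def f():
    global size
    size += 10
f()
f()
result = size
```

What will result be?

Step 1: size = 33.
Step 2: First f(): size = 33 + 10 = 43.
Step 3: Second f(): size = 43 + 10 = 53. result = 53

The answer is 53.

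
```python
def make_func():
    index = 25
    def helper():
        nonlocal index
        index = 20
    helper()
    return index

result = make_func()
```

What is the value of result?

Step 1: make_func() sets index = 25.
Step 2: helper() uses nonlocal to reassign index = 20.
Step 3: result = 20

The answer is 20.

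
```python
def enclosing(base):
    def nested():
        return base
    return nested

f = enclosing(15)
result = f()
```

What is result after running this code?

Step 1: enclosing(15) creates closure capturing base = 15.
Step 2: f() returns the captured base = 15.
Step 3: result = 15

The answer is 15.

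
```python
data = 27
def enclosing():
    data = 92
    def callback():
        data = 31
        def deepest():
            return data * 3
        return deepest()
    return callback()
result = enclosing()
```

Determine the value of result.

Step 1: deepest() looks up data through LEGB: not local, finds data = 31 in enclosing callback().
Step 2: Returns 31 * 3 = 93.
Step 3: result = 93

The answer is 93.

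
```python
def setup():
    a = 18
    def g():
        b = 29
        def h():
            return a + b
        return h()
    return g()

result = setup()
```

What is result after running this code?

Step 1: setup() defines a = 18. g() defines b = 29.
Step 2: h() accesses both from enclosing scopes: a = 18, b = 29.
Step 3: result = 18 + 29 = 47

The answer is 47.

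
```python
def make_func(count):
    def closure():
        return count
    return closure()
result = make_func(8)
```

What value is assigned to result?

Step 1: make_func(8) binds parameter count = 8.
Step 2: closure() looks up count in enclosing scope and finds the parameter count = 8.
Step 3: result = 8

The answer is 8.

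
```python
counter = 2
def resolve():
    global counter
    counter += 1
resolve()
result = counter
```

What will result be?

Step 1: counter = 2 globally.
Step 2: resolve() modifies global counter: counter += 1 = 3.
Step 3: result = 3

The answer is 3.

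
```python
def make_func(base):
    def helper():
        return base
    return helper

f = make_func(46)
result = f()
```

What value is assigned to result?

Step 1: make_func(46) creates closure capturing base = 46.
Step 2: f() returns the captured base = 46.
Step 3: result = 46

The answer is 46.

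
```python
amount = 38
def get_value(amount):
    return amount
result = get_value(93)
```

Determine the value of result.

Step 1: Global amount = 38.
Step 2: get_value(93) takes parameter amount = 93, which shadows the global.
Step 3: result = 93

The answer is 93.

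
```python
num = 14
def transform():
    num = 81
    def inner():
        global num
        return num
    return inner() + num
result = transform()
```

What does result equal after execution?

Step 1: Global num = 14. transform() shadows with local num = 81.
Step 2: inner() uses global keyword, so inner() returns global num = 14.
Step 3: transform() returns 14 + 81 = 95

The answer is 95.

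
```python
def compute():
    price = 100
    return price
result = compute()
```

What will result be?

Step 1: compute() defines price = 100 in its local scope.
Step 2: return price finds the local variable price = 100.
Step 3: result = 100

The answer is 100.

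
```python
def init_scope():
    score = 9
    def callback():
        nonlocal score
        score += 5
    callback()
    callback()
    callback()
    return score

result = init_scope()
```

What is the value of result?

Step 1: score starts at 9.
Step 2: callback() is called 3 times, each adding 5.
Step 3: score = 9 + 5 * 3 = 24

The answer is 24.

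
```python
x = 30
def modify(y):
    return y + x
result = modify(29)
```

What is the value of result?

Step 1: x = 30 is defined globally.
Step 2: modify(29) uses parameter y = 29 and looks up x from global scope = 30.
Step 3: result = 29 + 30 = 59

The answer is 59.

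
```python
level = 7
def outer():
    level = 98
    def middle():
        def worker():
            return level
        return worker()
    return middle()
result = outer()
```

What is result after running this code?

Step 1: outer() defines level = 98. middle() and worker() have no local level.
Step 2: worker() checks local (none), enclosing middle() (none), enclosing outer() and finds level = 98.
Step 3: result = 98

The answer is 98.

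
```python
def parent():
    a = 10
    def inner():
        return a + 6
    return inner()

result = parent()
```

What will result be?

Step 1: parent() defines a = 10.
Step 2: inner() reads a = 10 from enclosing scope, returns 10 + 6 = 16.
Step 3: result = 16

The answer is 16.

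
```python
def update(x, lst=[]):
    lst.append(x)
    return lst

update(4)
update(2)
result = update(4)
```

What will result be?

Step 1: Mutable default argument gotcha! The list [] is created once.
Step 2: Each call appends to the SAME list: [4], [4, 2], [4, 2, 4].
Step 3: result = [4, 2, 4]

The answer is [4, 2, 4].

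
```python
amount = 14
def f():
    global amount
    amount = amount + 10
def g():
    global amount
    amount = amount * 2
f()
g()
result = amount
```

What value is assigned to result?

Step 1: amount = 14.
Step 2: f() adds 10: amount = 14 + 10 = 24.
Step 3: g() doubles: amount = 24 * 2 = 48.
Step 4: result = 48

The answer is 48.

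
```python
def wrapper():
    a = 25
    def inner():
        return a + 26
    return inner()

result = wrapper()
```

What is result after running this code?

Step 1: wrapper() defines a = 25.
Step 2: inner() reads a = 25 from enclosing scope, returns 25 + 26 = 51.
Step 3: result = 51

The answer is 51.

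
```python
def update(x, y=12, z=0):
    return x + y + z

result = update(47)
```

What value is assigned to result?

Step 1: update(47) uses defaults y = 12, z = 0.
Step 2: Returns 47 + 12 + 0 = 59.
Step 3: result = 59

The answer is 59.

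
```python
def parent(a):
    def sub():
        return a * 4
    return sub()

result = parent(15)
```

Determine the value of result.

Step 1: parent(15) binds parameter a = 15.
Step 2: sub() accesses a = 15 from enclosing scope.
Step 3: result = 15 * 4 = 60

The answer is 60.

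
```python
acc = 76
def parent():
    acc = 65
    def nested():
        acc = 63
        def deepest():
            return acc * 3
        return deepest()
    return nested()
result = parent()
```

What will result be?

Step 1: deepest() looks up acc through LEGB: not local, finds acc = 63 in enclosing nested().
Step 2: Returns 63 * 3 = 189.
Step 3: result = 189

The answer is 189.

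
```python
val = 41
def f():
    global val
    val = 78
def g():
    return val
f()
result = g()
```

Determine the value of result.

Step 1: val = 41.
Step 2: f() sets global val = 78.
Step 3: g() reads global val = 78. result = 78

The answer is 78.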